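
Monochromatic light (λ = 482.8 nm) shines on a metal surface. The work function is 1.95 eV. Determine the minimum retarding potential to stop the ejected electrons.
0.6180 V

The stopping potential V_s satisfies: eV_s = KE_max

First, find KE_max using Einstein's equation:
E_photon = hc/λ = 2.5680 eV
KE_max = E_photon - φ = 2.5680 - 1.95 = 0.6180 eV

Since eV_s = KE_max:
V_s = KE_max/e = 0.6180 V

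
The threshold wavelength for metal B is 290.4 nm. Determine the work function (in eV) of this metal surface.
4.27 eV

At the threshold wavelength, photon energy equals work function:
φ = hc/λ₀

Calculating:
φ = (6.626×10⁻³⁴ J·s)(3×10⁸ m/s) / (290.4×10⁻⁹ m)
φ = 4.27 eV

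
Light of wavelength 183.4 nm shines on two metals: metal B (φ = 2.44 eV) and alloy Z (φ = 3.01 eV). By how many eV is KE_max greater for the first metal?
0.5700 eV

Using KE_max = hc/λ - φ for each metal:

Photon energy: E = hc/λ = 6.7603 eV

For metal B (φ₁ = 2.44 eV):
KE₁ = E - φ₁ = 6.7603 - 2.44 = 4.3203 eV

For alloy Z (φ₂ = 3.01 eV):
KE₂ = E - φ₂ = 6.7603 - 3.01 = 3.7503 eV

Difference:
ΔKE = KE₁ - KE₂ = 4.3203 - 3.7503 = 0.5700 eV

Note: The difference equals the difference in work functions: 3.01 - 2.44 = 0.57 eV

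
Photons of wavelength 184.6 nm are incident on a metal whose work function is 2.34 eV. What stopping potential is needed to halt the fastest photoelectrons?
4.3764 V

The stopping potential V_s satisfies: eV_s = KE_max

First, find KE_max using Einstein's equation:
E_photon = hc/λ = 6.7164 eV
KE_max = E_photon - φ = 6.7164 - 2.34 = 4.3764 eV

Since eV_s = KE_max:
V_s = KE_max/e = 4.3764 V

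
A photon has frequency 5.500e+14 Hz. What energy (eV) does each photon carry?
2.2746 eV

Using E = hf:

E = hf = (6.626×10⁻³⁴ J·s)(5.500e+14 Hz)
E = 2.2746 eV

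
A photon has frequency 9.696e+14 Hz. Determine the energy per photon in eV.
4.0099 eV

Using E = hf:

E = hf = (6.626×10⁻³⁴ J·s)(9.696e+14 Hz)
E = 4.0099 eV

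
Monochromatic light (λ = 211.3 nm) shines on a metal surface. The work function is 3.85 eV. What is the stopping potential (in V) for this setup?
2.0177 V

The stopping potential V_s satisfies: eV_s = KE_max

First, find KE_max using Einstein's equation:
E_photon = hc/λ = 5.8677 eV
KE_max = E_photon - φ = 5.8677 - 3.85 = 2.0177 eV

Since eV_s = KE_max:
V_s = KE_max/e = 2.0177 V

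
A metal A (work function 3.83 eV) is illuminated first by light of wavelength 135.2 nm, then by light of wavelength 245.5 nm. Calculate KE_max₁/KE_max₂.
4.3764

Using Einstein's equation: KE_max = hc/λ - φ

For λ₁ = 135.2 nm:
E₁ = hc/λ₁ = 9.1704 eV
KE₁ = E₁ - φ = 9.1704 - 3.83 = 5.3404 eV

For λ₂ = 245.5 nm:
E₂ = hc/λ₂ = 5.0503 eV
KE₂ = E₂ - φ = 5.0503 - 3.83 = 1.2203 eV

Ratio: KE₁/KE₂ = 5.3404/1.2203 = 4.3764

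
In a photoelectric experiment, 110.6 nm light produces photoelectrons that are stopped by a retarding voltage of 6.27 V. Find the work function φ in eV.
4.94 eV

The stopping potential gives the maximum kinetic energy: KE_max = eV_s = 6.27 eV

From Einstein's photoelectric equation: KE_max = hc/λ - φ
Rearranging: φ = hc/λ - KE_max

Calculate photon energy:
E_photon = hc/λ = (6.626×10⁻³⁴ J·s)(3×10⁸ m/s) / (110.6×10⁻⁹ m) = 11.2101 eV

Therefore:
φ = 11.2101 - 6.27 = 4.94 eV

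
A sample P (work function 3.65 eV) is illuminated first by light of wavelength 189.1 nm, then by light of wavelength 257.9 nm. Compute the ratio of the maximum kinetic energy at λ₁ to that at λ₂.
2.5112

Using Einstein's equation: KE_max = hc/λ - φ

For λ₁ = 189.1 nm:
E₁ = hc/λ₁ = 6.5565 eV
KE₁ = E₁ - φ = 6.5565 - 3.65 = 2.9065 eV

For λ₂ = 257.9 nm:
E₂ = hc/λ₂ = 4.8075 eV
KE₂ = E₂ - φ = 4.8075 - 3.65 = 1.1575 eV

Ratio: KE₁/KE₂ = 2.9065/1.1575 = 2.5112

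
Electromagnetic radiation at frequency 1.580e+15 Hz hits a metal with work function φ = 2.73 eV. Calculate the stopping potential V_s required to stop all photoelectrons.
3.8044 V

The stopping potential V_s satisfies: eV_s = KE_max

First, find KE_max using Einstein's equation:
E_photon = hf = (6.626×10⁻³⁴ J·s)(1.580e+15 Hz) = 6.5344 eV
KE_max = E_photon - φ = 6.5344 - 2.73 = 3.8044 eV

Since eV_s = KE_max:
V_s = KE_max/e = 3.8044 V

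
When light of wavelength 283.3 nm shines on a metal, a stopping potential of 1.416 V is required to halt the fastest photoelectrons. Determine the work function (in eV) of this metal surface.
2.96 eV

The stopping potential gives the maximum kinetic energy: KE_max = eV_s = 1.416 eV

From Einstein's photoelectric equation: KE_max = hc/λ - φ
Rearranging: φ = hc/λ - KE_max

Calculate photon energy:
E_photon = hc/λ = (6.626×10⁻³⁴ J·s)(3×10⁸ m/s) / (283.3×10⁻⁹ m) = 4.3764 eV

Therefore:
φ = 4.3764 - 1.416 = 2.96 eV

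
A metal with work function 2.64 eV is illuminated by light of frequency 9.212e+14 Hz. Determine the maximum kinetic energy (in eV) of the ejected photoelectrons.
1.1698 eV

Using Einstein's photoelectric equation: KE_max = hf - φ

First, calculate the photon energy:
E_photon = hf = (6.626×10⁻³⁴ J·s)(9.212e+14 Hz)
E_photon = 3.8098 eV

Then, the maximum kinetic energy:
KE_max = E_photon - φ = 3.8098 eV - 2.64 eV = 1.1698 eV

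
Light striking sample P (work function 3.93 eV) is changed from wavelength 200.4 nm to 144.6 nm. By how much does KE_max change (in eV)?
2.3875 eV

Using Einstein's equation: KE_max = hc/λ - φ

For λ₁ = 200.4 nm:
KE₁ = hc/λ₁ - φ = 6.1868 - 3.93 = 2.2568 eV

For λ₂ = 144.6 nm:
KE₂ = hc/λ₂ - φ = 8.5743 - 3.93 = 4.6443 eV

Change in KE:
ΔKE = KE₂ - KE₁ = 4.6443 - 2.2568 = 2.3875 eV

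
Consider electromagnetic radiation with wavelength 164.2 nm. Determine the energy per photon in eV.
7.5508 eV

Using E = hf = hc/λ:

E = hc/λ = (6.626×10⁻³⁴ J·s)(3×10⁸ m/s) / (164.2×10⁻⁹ m)
E = 7.5508 eV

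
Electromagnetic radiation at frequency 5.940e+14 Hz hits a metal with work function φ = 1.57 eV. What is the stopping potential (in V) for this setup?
0.8866 V

The stopping potential V_s satisfies: eV_s = KE_max

First, find KE_max using Einstein's equation:
E_photon = hf = (6.626×10⁻³⁴ J·s)(5.940e+14 Hz) = 2.4566 eV
KE_max = E_photon - φ = 2.4566 - 1.57 = 0.8866 eV

Since eV_s = KE_max:
V_s = KE_max/e = 0.8866 V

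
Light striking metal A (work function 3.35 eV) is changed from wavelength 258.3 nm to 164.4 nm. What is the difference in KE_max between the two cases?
2.7416 eV

Using Einstein's equation: KE_max = hc/λ - φ

For λ₁ = 258.3 nm:
KE₁ = hc/λ₁ - φ = 4.8000 - 3.35 = 1.4500 eV

For λ₂ = 164.4 nm:
KE₂ = hc/λ₂ - φ = 7.5416 - 3.35 = 4.1916 eV

Change in KE:
ΔKE = KE₂ - KE₁ = 4.1916 - 1.4500 = 2.7416 eV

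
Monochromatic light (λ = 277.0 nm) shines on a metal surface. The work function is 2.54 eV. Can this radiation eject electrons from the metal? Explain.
Yes

For photoemission, the photon energy must exceed the work function.

Photon energy: E = hc/λ = 4.4760 eV
Work function: φ = 2.54 eV

Since E_photon (4.4760 eV) > φ (2.54 eV), photoemission WILL occur.
The threshold wavelength is λ₀ = hc/φ = 488.1 nm.
Since 277.0 nm < 488.1 nm, the light has sufficient energy.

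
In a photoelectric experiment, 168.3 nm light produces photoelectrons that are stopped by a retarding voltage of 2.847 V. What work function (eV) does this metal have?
4.52 eV

The stopping potential gives the maximum kinetic energy: KE_max = eV_s = 2.847 eV

From Einstein's photoelectric equation: KE_max = hc/λ - φ
Rearranging: φ = hc/λ - KE_max

Calculate photon energy:
E_photon = hc/λ = (6.626×10⁻³⁴ J·s)(3×10⁸ m/s) / (168.3×10⁻⁹ m) = 7.3669 eV

Therefore:
φ = 7.3669 - 2.847 = 4.52 eV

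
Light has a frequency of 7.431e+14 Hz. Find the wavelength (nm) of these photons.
403.43 nm

Using the wave equation: c = fλ

Solving for wavelength:
λ = c/f = (3×10⁸ m/s) / (7.431e+14 Hz)
λ = 403.43 nm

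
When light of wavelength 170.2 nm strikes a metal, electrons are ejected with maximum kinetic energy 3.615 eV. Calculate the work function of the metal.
3.67 eV

From Einstein's photoelectric equation: KE_max = hf - φ = hc/λ - φ

Rearranging for φ:
φ = hc/λ - KE_max

Calculate photon energy:
E_photon = hc/λ = 7.2846 eV

Therefore:
φ = 7.2846 - 3.615 = 3.67 eV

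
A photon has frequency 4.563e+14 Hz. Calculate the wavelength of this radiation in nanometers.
657.01 nm

Using the wave equation: c = fλ

Solving for wavelength:
λ = c/f = (3×10⁸ m/s) / (4.563e+14 Hz)
λ = 657.01 nm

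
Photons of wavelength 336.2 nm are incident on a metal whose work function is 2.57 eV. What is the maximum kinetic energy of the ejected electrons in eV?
1.1178 eV

Using Einstein's photoelectric equation: KE_max = hf - φ = hc/λ - φ

First, calculate the photon energy:
E_photon = hc/λ = (6.626×10⁻³⁴ J·s)(3×10⁸ m/s) / (336.2×10⁻⁹ m)
E_photon = 3.6878 eV

Then, the maximum kinetic energy:
KE_max = E_photon - φ = 3.6878 eV - 2.57 eV = 1.1178 eV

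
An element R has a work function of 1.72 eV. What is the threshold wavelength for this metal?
720.84 nm

The threshold wavelength is when the photon energy equals the work function:
hc/λ₀ = φ

Solving for λ₀:
λ₀ = hc/φ = (6.626×10⁻³⁴ J·s)(3×10⁸ m/s) / (1.72 eV × 1.602×10⁻¹⁹ J/eV)
λ₀ = 720.84 nm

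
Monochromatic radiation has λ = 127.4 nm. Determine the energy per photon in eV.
9.7319 eV

Using E = hf = hc/λ:

E = hc/λ = (6.626×10⁻³⁴ J·s)(3×10⁸ m/s) / (127.4×10⁻⁹ m)
E = 9.7319 eV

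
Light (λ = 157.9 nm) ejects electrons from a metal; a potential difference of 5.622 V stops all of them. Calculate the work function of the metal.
2.23 eV

The stopping potential gives the maximum kinetic energy: KE_max = eV_s = 5.622 eV

From Einstein's photoelectric equation: KE_max = hc/λ - φ
Rearranging: φ = hc/λ - KE_max

Calculate photon energy:
E_photon = hc/λ = (6.626×10⁻³⁴ J·s)(3×10⁸ m/s) / (157.9×10⁻⁹ m) = 7.8521 eV

Therefore:
φ = 7.8521 - 5.622 = 2.23 eV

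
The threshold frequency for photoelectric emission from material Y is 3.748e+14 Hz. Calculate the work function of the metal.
1.55 eV

At the threshold frequency, photon energy equals work function:
φ = hf₀

Calculating:
φ = (6.626×10⁻³⁴ J·s)(3.748e+14 Hz)
φ = 1.55 eV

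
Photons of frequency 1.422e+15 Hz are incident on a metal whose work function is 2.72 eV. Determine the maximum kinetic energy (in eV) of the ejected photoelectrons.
3.1609 eV

Using Einstein's photoelectric equation: KE_max = hf - φ

First, calculate the photon energy:
E_photon = hf = (6.626×10⁻³⁴ J·s)(1.422e+15 Hz)
E_photon = 5.8809 eV

Then, the maximum kinetic energy:
KE_max = E_photon - φ = 5.8809 eV - 2.72 eV = 3.1609 eV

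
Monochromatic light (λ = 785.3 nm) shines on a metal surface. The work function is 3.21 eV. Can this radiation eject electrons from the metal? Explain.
No

For photoemission, the photon energy must exceed the work function.

Photon energy: E = hc/λ = 1.5788 eV
Work function: φ = 3.21 eV

Since E_photon (1.5788 eV) < φ (3.21 eV), photoemission will NOT occur.
The threshold wavelength is λ₀ = hc/φ = 386.2 nm.
Since 785.3 nm > 386.2 nm, the photons lack sufficient energy.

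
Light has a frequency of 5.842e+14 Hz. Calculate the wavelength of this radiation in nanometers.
513.17 nm

Using the wave equation: c = fλ

Solving for wavelength:
λ = c/f = (3×10⁸ m/s) / (5.842e+14 Hz)
λ = 513.17 nm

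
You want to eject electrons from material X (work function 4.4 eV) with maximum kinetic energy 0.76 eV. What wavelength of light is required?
240.28 nm

From Einstein's equation: KE_max = hc/λ - φ

Rearranging for λ:
hc/λ = KE_max + φ
λ = hc/(KE_max + φ)

Required photon energy:
E_photon = KE_max + φ = 0.76 + 4.4 = 5.16 eV

Required wavelength:
λ = hc/E_photon = (6.626×10⁻³⁴)(3×10⁸) / (5.16 × 1.602×10⁻¹⁹)
λ = 240.28 nm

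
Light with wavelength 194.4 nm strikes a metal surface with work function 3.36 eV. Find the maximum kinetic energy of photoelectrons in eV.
3.0178 eV

Using Einstein's photoelectric equation: KE_max = hf - φ = hc/λ - φ

First, calculate the photon energy:
E_photon = hc/λ = (6.626×10⁻³⁴ J·s)(3×10⁸ m/s) / (194.4×10⁻⁹ m)
E_photon = 6.3778 eV

Then, the maximum kinetic energy:
KE_max = E_photon - φ = 6.3778 eV - 3.36 eV = 3.0178 eV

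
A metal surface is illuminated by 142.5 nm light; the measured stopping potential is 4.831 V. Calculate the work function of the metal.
3.87 eV

The stopping potential gives the maximum kinetic energy: KE_max = eV_s = 4.831 eV

From Einstein's photoelectric equation: KE_max = hc/λ - φ
Rearranging: φ = hc/λ - KE_max

Calculate photon energy:
E_photon = hc/λ = (6.626×10⁻³⁴ J·s)(3×10⁸ m/s) / (142.5×10⁻⁹ m) = 8.7006 eV

Therefore:
φ = 8.7006 - 4.831 = 3.87 eV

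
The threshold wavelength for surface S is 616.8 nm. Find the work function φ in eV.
2.01 eV

At the threshold wavelength, photon energy equals work function:
φ = hc/λ₀

Calculating:
φ = (6.626×10⁻³⁴ J·s)(3×10⁸ m/s) / (616.8×10⁻⁹ m)
φ = 2.01 eV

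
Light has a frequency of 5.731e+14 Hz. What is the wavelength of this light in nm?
523.11 nm

Using the wave equation: c = fλ

Solving for wavelength:
λ = c/f = (3×10⁸ m/s) / (5.731e+14 Hz)
λ = 523.11 nm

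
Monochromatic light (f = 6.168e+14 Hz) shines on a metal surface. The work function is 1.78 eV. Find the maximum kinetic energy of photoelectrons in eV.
0.7709 eV

Using Einstein's photoelectric equation: KE_max = hf - φ

First, calculate the photon energy:
E_photon = hf = (6.626×10⁻³⁴ J·s)(6.168e+14 Hz)
E_photon = 2.5509 eV

Then, the maximum kinetic energy:
KE_max = E_photon - φ = 2.5509 eV - 1.78 eV = 0.7709 eV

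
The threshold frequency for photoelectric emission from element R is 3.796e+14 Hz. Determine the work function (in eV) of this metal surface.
1.57 eV

At the threshold frequency, photon energy equals work function:
φ = hf₀

Calculating:
φ = (6.626×10⁻³⁴ J·s)(3.796e+14 Hz)
φ = 1.57 eV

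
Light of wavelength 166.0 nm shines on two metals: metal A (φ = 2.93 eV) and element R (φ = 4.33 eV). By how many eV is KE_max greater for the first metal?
1.4000 eV

Using KE_max = hc/λ - φ for each metal:

Photon energy: E = hc/λ = 7.4689 eV

For metal A (φ₁ = 2.93 eV):
KE₁ = E - φ₁ = 7.4689 - 2.93 = 4.5389 eV

For element R (φ₂ = 4.33 eV):
KE₂ = E - φ₂ = 7.4689 - 4.33 = 3.1389 eV

Difference:
ΔKE = KE₁ - KE₂ = 4.5389 - 3.1389 = 1.4000 eV

Note: The difference equals the difference in work functions: 4.33 - 2.93 = 1.40 eV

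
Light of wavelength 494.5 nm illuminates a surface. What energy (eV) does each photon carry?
2.5073 eV

Using E = hf = hc/λ:

E = hc/λ = (6.626×10⁻³⁴ J·s)(3×10⁸ m/s) / (494.5×10⁻⁹ m)
E = 2.5073 eV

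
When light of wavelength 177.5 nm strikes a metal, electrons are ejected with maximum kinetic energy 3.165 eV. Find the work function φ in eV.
3.82 eV

From Einstein's photoelectric equation: KE_max = hf - φ = hc/λ - φ

Rearranging for φ:
φ = hc/λ - KE_max

Calculate photon energy:
E_photon = hc/λ = 6.9850 eV

Therefore:
φ = 6.9850 - 3.165 = 3.82 eV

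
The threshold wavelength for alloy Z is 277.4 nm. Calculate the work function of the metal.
4.47 eV

At the threshold wavelength, photon energy equals work function:
φ = hc/λ₀

Calculating:
φ = (6.626×10⁻³⁴ J·s)(3×10⁸ m/s) / (277.4×10⁻⁹ m)
φ = 4.47 eV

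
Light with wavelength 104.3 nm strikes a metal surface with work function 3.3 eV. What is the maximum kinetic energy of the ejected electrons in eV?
8.5873 eV

Using Einstein's photoelectric equation: KE_max = hf - φ = hc/λ - φ

First, calculate the photon energy:
E_photon = hc/λ = (6.626×10⁻³⁴ J·s)(3×10⁸ m/s) / (104.3×10⁻⁹ m)
E_photon = 11.8873 eV

Then, the maximum kinetic energy:
KE_max = E_photon - φ = 11.8873 eV - 3.3 eV = 8.5873 eV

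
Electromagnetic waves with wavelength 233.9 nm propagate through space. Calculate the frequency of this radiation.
1.2817e+15 Hz

Using the wave equation: c = fλ

Solving for frequency:
f = c/λ = (3×10⁸ m/s) / (233.9×10⁻⁹ m)
f = 1.2817e+15 Hz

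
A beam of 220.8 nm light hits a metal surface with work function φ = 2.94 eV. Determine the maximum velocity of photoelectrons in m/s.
9.7008e+05 m/s

First, find the maximum kinetic energy:
E_photon = hc/λ = 5.6152 eV
KE_max = E_photon - φ = 5.6152 - 2.94 = 2.6752 eV

Convert to Joules: KE_max = 2.6752 × 1.602×10⁻¹⁹ J = 4.2862e-19 J

Then use KE = ½mv² to find velocity:
v = √(2·KE/m) = √(2 × 4.2862e-19 J / 9.109e-31 kg)
v = 9.7008e+05 m/s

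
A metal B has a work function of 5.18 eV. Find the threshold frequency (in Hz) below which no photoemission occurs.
1.2525e+15 Hz

The threshold frequency is when the photon energy equals the work function:
hf₀ = φ

Solving for f₀:
f₀ = φ/h = (5.18 eV × 1.602×10⁻¹⁹ J/eV) / (6.626×10⁻³⁴ J·s)
f₀ = 1.2525e+15 Hz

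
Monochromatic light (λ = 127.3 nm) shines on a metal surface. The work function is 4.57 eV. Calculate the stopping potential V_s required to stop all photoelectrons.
5.1695 V

The stopping potential V_s satisfies: eV_s = KE_max

First, find KE_max using Einstein's equation:
E_photon = hc/λ = 9.7395 eV
KE_max = E_photon - φ = 9.7395 - 4.57 = 5.1695 eV

Since eV_s = KE_max:
V_s = KE_max/e = 5.1695 V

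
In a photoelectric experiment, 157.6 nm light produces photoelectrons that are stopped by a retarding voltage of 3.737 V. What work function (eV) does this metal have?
4.13 eV

The stopping potential gives the maximum kinetic energy: KE_max = eV_s = 3.737 eV

From Einstein's photoelectric equation: KE_max = hc/λ - φ
Rearranging: φ = hc/λ - KE_max

Calculate photon energy:
E_photon = hc/λ = (6.626×10⁻³⁴ J·s)(3×10⁸ m/s) / (157.6×10⁻⁹ m) = 7.8670 eV

Therefore:
φ = 7.8670 - 3.737 = 4.13 eV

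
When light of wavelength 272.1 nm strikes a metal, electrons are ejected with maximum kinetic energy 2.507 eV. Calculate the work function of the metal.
2.05 eV

From Einstein's photoelectric equation: KE_max = hf - φ = hc/λ - φ

Rearranging for φ:
φ = hc/λ - KE_max

Calculate photon energy:
E_photon = hc/λ = 4.5566 eV

Therefore:
φ = 4.5566 - 2.507 = 2.05 eV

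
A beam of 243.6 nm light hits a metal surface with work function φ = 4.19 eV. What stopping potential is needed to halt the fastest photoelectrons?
0.8997 V

The stopping potential V_s satisfies: eV_s = KE_max

First, find KE_max using Einstein's equation:
E_photon = hc/λ = 5.0897 eV
KE_max = E_photon - φ = 5.0897 - 4.19 = 0.8997 eV

Since eV_s = KE_max:
V_s = KE_max/e = 0.8997 V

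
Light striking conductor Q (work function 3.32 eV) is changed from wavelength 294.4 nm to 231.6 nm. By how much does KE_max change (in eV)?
1.1420 eV

Using Einstein's equation: KE_max = hc/λ - φ

For λ₁ = 294.4 nm:
KE₁ = hc/λ₁ - φ = 4.2114 - 3.32 = 0.8914 eV

For λ₂ = 231.6 nm:
KE₂ = hc/λ₂ - φ = 5.3534 - 3.32 = 2.0334 eV

Change in KE:
ΔKE = KE₂ - KE₁ = 2.0334 - 0.8914 = 1.1420 eV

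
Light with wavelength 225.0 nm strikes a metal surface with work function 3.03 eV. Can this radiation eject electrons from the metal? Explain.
Yes

For photoemission, the photon energy must exceed the work function.

Photon energy: E = hc/λ = 5.5104 eV
Work function: φ = 3.03 eV

Since E_photon (5.5104 eV) > φ (3.03 eV), photoemission WILL occur.
The threshold wavelength is λ₀ = hc/φ = 409.2 nm.
Since 225.0 nm < 409.2 nm, the light has sufficient energy.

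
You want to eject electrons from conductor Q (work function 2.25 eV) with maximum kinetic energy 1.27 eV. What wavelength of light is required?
352.23 nm

From Einstein's equation: KE_max = hc/λ - φ

Rearranging for λ:
hc/λ = KE_max + φ
λ = hc/(KE_max + φ)

Required photon energy:
E_photon = KE_max + φ = 1.27 + 2.25 = 3.52 eV

Required wavelength:
λ = hc/E_photon = (6.626×10⁻³⁴)(3×10⁸) / (3.52 × 1.602×10⁻¹⁹)
λ = 352.23 nm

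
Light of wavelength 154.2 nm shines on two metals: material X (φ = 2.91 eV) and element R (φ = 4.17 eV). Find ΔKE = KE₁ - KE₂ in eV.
1.2600 eV

Using KE_max = hc/λ - φ for each metal:

Photon energy: E = hc/λ = 8.0405 eV

For material X (φ₁ = 2.91 eV):
KE₁ = E - φ₁ = 8.0405 - 2.91 = 5.1305 eV

For element R (φ₂ = 4.17 eV):
KE₂ = E - φ₂ = 8.0405 - 4.17 = 3.8705 eV

Difference:
ΔKE = KE₁ - KE₂ = 5.1305 - 3.8705 = 1.2600 eV

Note: The difference equals the difference in work functions: 4.17 - 2.91 = 1.26 eV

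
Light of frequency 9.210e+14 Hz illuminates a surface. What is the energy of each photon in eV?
3.8089 eV

Using E = hf:

E = hf = (6.626×10⁻³⁴ J·s)(9.210e+14 Hz)
E = 3.8089 eV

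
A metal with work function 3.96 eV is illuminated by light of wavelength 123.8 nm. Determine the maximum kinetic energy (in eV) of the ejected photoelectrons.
6.0549 eV

Using Einstein's photoelectric equation: KE_max = hf - φ = hc/λ - φ

First, calculate the photon energy:
E_photon = hc/λ = (6.626×10⁻³⁴ J·s)(3×10⁸ m/s) / (123.8×10⁻⁹ m)
E_photon = 10.0149 eV

Then, the maximum kinetic energy:
KE_max = E_photon - φ = 10.0149 eV - 3.96 eV = 6.0549 eV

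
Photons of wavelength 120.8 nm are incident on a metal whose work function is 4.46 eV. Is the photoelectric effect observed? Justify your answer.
Yes

For photoemission, the photon energy must exceed the work function.

Photon energy: E = hc/λ = 10.2636 eV
Work function: φ = 4.46 eV

Since E_photon (10.2636 eV) > φ (4.46 eV), photoemission WILL occur.
The threshold wavelength is λ₀ = hc/φ = 278.0 nm.
Since 120.8 nm < 278.0 nm, the light has sufficient energy.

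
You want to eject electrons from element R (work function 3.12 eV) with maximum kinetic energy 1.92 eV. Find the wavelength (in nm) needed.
246.00 nm

From Einstein's equation: KE_max = hc/λ - φ

Rearranging for λ:
hc/λ = KE_max + φ
λ = hc/(KE_max + φ)

Required photon energy:
E_photon = KE_max + φ = 1.92 + 3.12 = 5.04 eV

Required wavelength:
λ = hc/E_photon = (6.626×10⁻³⁴)(3×10⁸) / (5.04 × 1.602×10⁻¹⁹)
λ = 246.00 nm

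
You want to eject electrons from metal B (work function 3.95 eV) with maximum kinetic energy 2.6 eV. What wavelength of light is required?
189.29 nm

From Einstein's equation: KE_max = hc/λ - φ

Rearranging for λ:
hc/λ = KE_max + φ
λ = hc/(KE_max + φ)

Required photon energy:
E_photon = KE_max + φ = 2.6 + 3.95 = 6.55 eV

Required wavelength:
λ = hc/E_photon = (6.626×10⁻³⁴)(3×10⁸) / (6.55 × 1.602×10⁻¹⁹)
λ = 189.29 nm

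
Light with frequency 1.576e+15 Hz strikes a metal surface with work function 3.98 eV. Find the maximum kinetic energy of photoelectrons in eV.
2.5378 eV

Using Einstein's photoelectric equation: KE_max = hf - φ

First, calculate the photon energy:
E_photon = hf = (6.626×10⁻³⁴ J·s)(1.576e+15 Hz)
E_photon = 6.5178 eV

Then, the maximum kinetic energy:
KE_max = E_photon - φ = 6.5178 eV - 3.98 eV = 2.5378 eV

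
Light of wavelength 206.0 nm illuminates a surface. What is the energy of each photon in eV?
6.0187 eV

Using E = hf = hc/λ:

E = hc/λ = (6.626×10⁻³⁴ J·s)(3×10⁸ m/s) / (206.0×10⁻⁹ m)
E = 6.0187 eV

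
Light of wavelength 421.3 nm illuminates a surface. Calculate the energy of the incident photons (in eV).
2.9429 eV

Using E = hf = hc/λ:

E = hc/λ = (6.626×10⁻³⁴ J·s)(3×10⁸ m/s) / (421.3×10⁻⁹ m)
E = 2.9429 eV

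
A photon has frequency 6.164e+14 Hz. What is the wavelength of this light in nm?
486.36 nm

Using the wave equation: c = fλ

Solving for wavelength:
λ = c/f = (3×10⁸ m/s) / (6.164e+14 Hz)
λ = 486.36 nm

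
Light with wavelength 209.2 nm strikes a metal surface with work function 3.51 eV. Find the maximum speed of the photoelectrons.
9.2199e+05 m/s

First, find the maximum kinetic energy:
E_photon = hc/λ = 5.9266 eV
KE_max = E_photon - φ = 5.9266 - 3.51 = 2.4166 eV

Convert to Joules: KE_max = 2.4166 × 1.602×10⁻¹⁹ J = 3.8718e-19 J

Then use KE = ½mv² to find velocity:
v = √(2·KE/m) = √(2 × 3.8718e-19 J / 9.109e-31 kg)
v = 9.2199e+05 m/s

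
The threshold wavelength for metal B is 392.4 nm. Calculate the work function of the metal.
3.16 eV

At the threshold wavelength, photon energy equals work function:
φ = hc/λ₀

Calculating:
φ = (6.626×10⁻³⁴ J·s)(3×10⁸ m/s) / (392.4×10⁻⁹ m)
φ = 3.16 eV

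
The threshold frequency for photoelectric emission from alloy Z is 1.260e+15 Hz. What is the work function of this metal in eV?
5.21 eV

At the threshold frequency, photon energy equals work function:
φ = hf₀

Calculating:
φ = (6.626×10⁻³⁴ J·s)(1.260e+15 Hz)
φ = 5.21 eV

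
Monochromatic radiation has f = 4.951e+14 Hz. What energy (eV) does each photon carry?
2.0476 eV

Using E = hf:

E = hf = (6.626×10⁻³⁴ J·s)(4.951e+14 Hz)
E = 2.0476 eV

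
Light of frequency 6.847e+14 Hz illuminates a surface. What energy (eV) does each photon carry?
2.8317 eV

Using E = hf:

E = hf = (6.626×10⁻³⁴ J·s)(6.847e+14 Hz)
E = 2.8317 eV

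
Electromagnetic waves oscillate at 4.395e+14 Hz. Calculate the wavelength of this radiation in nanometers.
682.12 nm

Using the wave equation: c = fλ

Solving for wavelength:
λ = c/f = (3×10⁸ m/s) / (4.395e+14 Hz)
λ = 682.12 nm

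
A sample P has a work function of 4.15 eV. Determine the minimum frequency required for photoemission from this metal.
1.0035e+15 Hz

The threshold frequency is when the photon energy equals the work function:
hf₀ = φ

Solving for f₀:
f₀ = φ/h = (4.15 eV × 1.602×10⁻¹⁹ J/eV) / (6.626×10⁻³⁴ J·s)
f₀ = 1.0035e+15 Hz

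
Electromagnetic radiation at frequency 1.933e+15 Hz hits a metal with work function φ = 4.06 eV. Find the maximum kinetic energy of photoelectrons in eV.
3.9342 eV

Using Einstein's photoelectric equation: KE_max = hf - φ

First, calculate the photon energy:
E_photon = hf = (6.626×10⁻³⁴ J·s)(1.933e+15 Hz)
E_photon = 7.9942 eV

Then, the maximum kinetic energy:
KE_max = E_photon - φ = 7.9942 eV - 4.06 eV = 3.9342 eV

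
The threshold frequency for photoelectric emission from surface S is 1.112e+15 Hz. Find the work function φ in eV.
4.60 eV

At the threshold frequency, photon energy equals work function:
φ = hf₀

Calculating:
φ = (6.626×10⁻³⁴ J·s)(1.112e+15 Hz)
φ = 4.60 eV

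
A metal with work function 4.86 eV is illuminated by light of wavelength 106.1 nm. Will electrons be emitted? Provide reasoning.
Yes

For photoemission, the photon energy must exceed the work function.

Photon energy: E = hc/λ = 11.6856 eV
Work function: φ = 4.86 eV

Since E_photon (11.6856 eV) > φ (4.86 eV), photoemission WILL occur.
The threshold wavelength is λ₀ = hc/φ = 255.1 nm.
Since 106.1 nm < 255.1 nm, the light has sufficient energy.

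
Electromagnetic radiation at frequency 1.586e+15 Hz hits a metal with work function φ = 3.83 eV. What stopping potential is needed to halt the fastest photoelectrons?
2.7292 V

The stopping potential V_s satisfies: eV_s = KE_max

First, find KE_max using Einstein's equation:
E_photon = hf = (6.626×10⁻³⁴ J·s)(1.586e+15 Hz) = 6.5592 eV
KE_max = E_photon - φ = 6.5592 - 3.83 = 2.7292 eV

Since eV_s = KE_max:
V_s = KE_max/e = 2.7292 V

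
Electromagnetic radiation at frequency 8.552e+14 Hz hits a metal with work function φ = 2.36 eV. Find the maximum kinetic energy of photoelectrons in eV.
1.1768 eV

Using Einstein's photoelectric equation: KE_max = hf - φ

First, calculate the photon energy:
E_photon = hf = (6.626×10⁻³⁴ J·s)(8.552e+14 Hz)
E_photon = 3.5368 eV

Then, the maximum kinetic energy:
KE_max = E_photon - φ = 3.5368 eV - 2.36 eV = 1.1768 eV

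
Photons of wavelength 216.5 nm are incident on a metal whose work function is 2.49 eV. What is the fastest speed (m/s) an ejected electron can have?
1.0670e+06 m/s

First, find the maximum kinetic energy:
E_photon = hc/λ = 5.7268 eV
KE_max = E_photon - φ = 5.7268 - 2.49 = 3.2368 eV

Convert to Joules: KE_max = 3.2368 × 1.602×10⁻¹⁹ J = 5.1858e-19 J

Then use KE = ½mv² to find velocity:
v = √(2·KE/m) = √(2 × 5.1858e-19 J / 9.109e-31 kg)
v = 1.0670e+06 m/s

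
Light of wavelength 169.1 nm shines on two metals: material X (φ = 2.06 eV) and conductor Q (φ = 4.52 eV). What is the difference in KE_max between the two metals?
2.4600 eV

Using KE_max = hc/λ - φ for each metal:

Photon energy: E = hc/λ = 7.3320 eV

For material X (φ₁ = 2.06 eV):
KE₁ = E - φ₁ = 7.3320 - 2.06 = 5.2720 eV

For conductor Q (φ₂ = 4.52 eV):
KE₂ = E - φ₂ = 7.3320 - 4.52 = 2.8120 eV

Difference:
ΔKE = KE₁ - KE₂ = 5.2720 - 2.8120 = 2.4600 eV

Note: The difference equals the difference in work functions: 4.52 - 2.06 = 2.46 eV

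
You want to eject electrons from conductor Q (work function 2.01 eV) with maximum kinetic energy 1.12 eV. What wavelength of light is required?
396.12 nm

From Einstein's equation: KE_max = hc/λ - φ

Rearranging for λ:
hc/λ = KE_max + φ
λ = hc/(KE_max + φ)

Required photon energy:
E_photon = KE_max + φ = 1.12 + 2.01 = 3.13 eV

Required wavelength:
λ = hc/E_photon = (6.626×10⁻³⁴)(3×10⁸) / (3.13 × 1.602×10⁻¹⁹)
λ = 396.12 nm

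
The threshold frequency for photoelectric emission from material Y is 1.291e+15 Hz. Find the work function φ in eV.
5.34 eV

At the threshold frequency, photon energy equals work function:
φ = hf₀

Calculating:
φ = (6.626×10⁻³⁴ J·s)(1.291e+15 Hz)
φ = 5.34 eV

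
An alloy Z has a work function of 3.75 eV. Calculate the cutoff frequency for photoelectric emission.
9.0675e+14 Hz

The threshold frequency is when the photon energy equals the work function:
hf₀ = φ

Solving for f₀:
f₀ = φ/h = (3.75 eV × 1.602×10⁻¹⁹ J/eV) / (6.626×10⁻³⁴ J·s)
f₀ = 9.0675e+14 Hz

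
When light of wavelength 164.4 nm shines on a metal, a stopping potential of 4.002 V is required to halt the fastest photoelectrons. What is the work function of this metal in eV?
3.54 eV

The stopping potential gives the maximum kinetic energy: KE_max = eV_s = 4.002 eV

From Einstein's photoelectric equation: KE_max = hc/λ - φ
Rearranging: φ = hc/λ - KE_max

Calculate photon energy:
E_photon = hc/λ = (6.626×10⁻³⁴ J·s)(3×10⁸ m/s) / (164.4×10⁻⁹ m) = 7.5416 eV

Therefore:
φ = 7.5416 - 4.002 = 3.54 eV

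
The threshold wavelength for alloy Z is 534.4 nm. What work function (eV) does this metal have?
2.32 eV

At the threshold wavelength, photon energy equals work function:
φ = hc/λ₀

Calculating:
φ = (6.626×10⁻³⁴ J·s)(3×10⁸ m/s) / (534.4×10⁻⁹ m)
φ = 2.32 eV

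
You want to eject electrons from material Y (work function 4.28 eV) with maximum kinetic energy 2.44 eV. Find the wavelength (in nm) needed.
184.50 nm

From Einstein's equation: KE_max = hc/λ - φ

Rearranging for λ:
hc/λ = KE_max + φ
λ = hc/(KE_max + φ)

Required photon energy:
E_photon = KE_max + φ = 2.44 + 4.28 = 6.72 eV

Required wavelength:
λ = hc/E_photon = (6.626×10⁻³⁴)(3×10⁸) / (6.72 × 1.602×10⁻¹⁹)
λ = 184.50 nm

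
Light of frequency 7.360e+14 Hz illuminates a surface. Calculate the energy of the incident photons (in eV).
3.0439 eV

Using E = hf:

E = hf = (6.626×10⁻³⁴ J·s)(7.360e+14 Hz)
E = 3.0439 eV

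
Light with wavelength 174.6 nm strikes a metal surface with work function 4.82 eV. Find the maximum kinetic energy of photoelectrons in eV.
2.2810 eV

Using Einstein's photoelectric equation: KE_max = hf - φ = hc/λ - φ

First, calculate the photon energy:
E_photon = hc/λ = (6.626×10⁻³⁴ J·s)(3×10⁸ m/s) / (174.6×10⁻⁹ m)
E_photon = 7.1010 eV

Then, the maximum kinetic energy:
KE_max = E_photon - φ = 7.1010 eV - 4.82 eV = 2.2810 eV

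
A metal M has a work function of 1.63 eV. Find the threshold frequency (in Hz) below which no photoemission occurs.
3.9413e+14 Hz

The threshold frequency is when the photon energy equals the work function:
hf₀ = φ

Solving for f₀:
f₀ = φ/h = (1.63 eV × 1.602×10⁻¹⁹ J/eV) / (6.626×10⁻³⁴ J·s)
f₀ = 3.9413e+14 Hz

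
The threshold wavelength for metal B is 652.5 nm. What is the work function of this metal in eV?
1.90 eV

At the threshold wavelength, photon energy equals work function:
φ = hc/λ₀

Calculating:
φ = (6.626×10⁻³⁴ J·s)(3×10⁸ m/s) / (652.5×10⁻⁹ m)
φ = 1.90 eV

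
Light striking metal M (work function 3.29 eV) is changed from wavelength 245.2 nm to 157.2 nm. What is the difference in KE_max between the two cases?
2.8306 eV

Using Einstein's equation: KE_max = hc/λ - φ

For λ₁ = 245.2 nm:
KE₁ = hc/λ₁ - φ = 5.0565 - 3.29 = 1.7665 eV

For λ₂ = 157.2 nm:
KE₂ = hc/λ₂ - φ = 7.8870 - 3.29 = 4.5970 eV

Change in KE:
ΔKE = KE₂ - KE₁ = 4.5970 - 1.7665 = 2.8306 eV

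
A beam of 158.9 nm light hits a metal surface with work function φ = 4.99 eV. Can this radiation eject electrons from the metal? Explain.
Yes

For photoemission, the photon energy must exceed the work function.

Photon energy: E = hc/λ = 7.8027 eV
Work function: φ = 4.99 eV

Since E_photon (7.8027 eV) > φ (4.99 eV), photoemission WILL occur.
The threshold wavelength is λ₀ = hc/φ = 248.5 nm.
Since 158.9 nm < 248.5 nm, the light has sufficient energy.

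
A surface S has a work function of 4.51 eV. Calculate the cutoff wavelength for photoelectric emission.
274.91 nm

The threshold wavelength is when the photon energy equals the work function:
hc/λ₀ = φ

Solving for λ₀:
λ₀ = hc/φ = (6.626×10⁻³⁴ J·s)(3×10⁸ m/s) / (4.51 eV × 1.602×10⁻¹⁹ J/eV)
λ₀ = 274.91 nm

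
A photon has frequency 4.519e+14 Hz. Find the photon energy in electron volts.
1.8689 eV

Using E = hf:

E = hf = (6.626×10⁻³⁴ J·s)(4.519e+14 Hz)
E = 1.8689 eV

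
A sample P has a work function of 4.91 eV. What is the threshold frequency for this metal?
1.1872e+15 Hz

The threshold frequency is when the photon energy equals the work function:
hf₀ = φ

Solving for f₀:
f₀ = φ/h = (4.91 eV × 1.602×10⁻¹⁹ J/eV) / (6.626×10⁻³⁴ J·s)
f₀ = 1.1872e+15 Hz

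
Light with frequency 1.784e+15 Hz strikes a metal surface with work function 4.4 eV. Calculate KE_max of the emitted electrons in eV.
2.9780 eV

Using Einstein's photoelectric equation: KE_max = hf - φ

First, calculate the photon energy:
E_photon = hf = (6.626×10⁻³⁴ J·s)(1.784e+15 Hz)
E_photon = 7.3780 eV

Then, the maximum kinetic energy:
KE_max = E_photon - φ = 7.3780 eV - 4.4 eV = 2.9780 eV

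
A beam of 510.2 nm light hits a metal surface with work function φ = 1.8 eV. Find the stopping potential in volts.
0.6301 V

The stopping potential V_s satisfies: eV_s = KE_max

First, find KE_max using Einstein's equation:
E_photon = hc/λ = 2.4301 eV
KE_max = E_photon - φ = 2.4301 - 1.8 = 0.6301 eV

Since eV_s = KE_max:
V_s = KE_max/e = 0.6301 V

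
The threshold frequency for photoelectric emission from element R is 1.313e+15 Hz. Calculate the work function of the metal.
5.43 eV

At the threshold frequency, photon energy equals work function:
φ = hf₀

Calculating:
φ = (6.626×10⁻³⁴ J·s)(1.313e+15 Hz)
φ = 5.43 eV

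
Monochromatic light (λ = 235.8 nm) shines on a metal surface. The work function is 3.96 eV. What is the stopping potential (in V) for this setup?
1.2980 V

The stopping potential V_s satisfies: eV_s = KE_max

First, find KE_max using Einstein's equation:
E_photon = hc/λ = 5.2580 eV
KE_max = E_photon - φ = 5.2580 - 3.96 = 1.2980 eV

Since eV_s = KE_max:
V_s = KE_max/e = 1.2980 V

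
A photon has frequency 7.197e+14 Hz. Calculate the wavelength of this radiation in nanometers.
416.55 nm

Using the wave equation: c = fλ

Solving for wavelength:
λ = c/f = (3×10⁸ m/s) / (7.197e+14 Hz)
λ = 416.55 nm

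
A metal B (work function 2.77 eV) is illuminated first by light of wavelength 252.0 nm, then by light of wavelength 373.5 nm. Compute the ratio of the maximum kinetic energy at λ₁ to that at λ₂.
3.9125

Using Einstein's equation: KE_max = hc/λ - φ

For λ₁ = 252.0 nm:
E₁ = hc/λ₁ = 4.9200 eV
KE₁ = E₁ - φ = 4.9200 - 2.77 = 2.1500 eV

For λ₂ = 373.5 nm:
E₂ = hc/λ₂ = 3.3195 eV
KE₂ = E₂ - φ = 3.3195 - 2.77 = 0.5495 eV

Ratio: KE₁/KE₂ = 2.1500/0.5495 = 3.9125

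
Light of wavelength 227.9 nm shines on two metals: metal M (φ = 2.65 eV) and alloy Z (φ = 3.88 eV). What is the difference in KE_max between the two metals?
1.2300 eV

Using KE_max = hc/λ - φ for each metal:

Photon energy: E = hc/λ = 5.4403 eV

For metal M (φ₁ = 2.65 eV):
KE₁ = E - φ₁ = 5.4403 - 2.65 = 2.7903 eV

For alloy Z (φ₂ = 3.88 eV):
KE₂ = E - φ₂ = 5.4403 - 3.88 = 1.5603 eV

Difference:
ΔKE = KE₁ - KE₂ = 2.7903 - 1.5603 = 1.2300 eV

Note: The difference equals the difference in work functions: 3.88 - 2.65 = 1.23 eV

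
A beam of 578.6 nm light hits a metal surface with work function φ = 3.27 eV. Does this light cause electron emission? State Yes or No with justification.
No

For photoemission, the photon energy must exceed the work function.

Photon energy: E = hc/λ = 2.1428 eV
Work function: φ = 3.27 eV

Since E_photon (2.1428 eV) < φ (3.27 eV), photoemission will NOT occur.
The threshold wavelength is λ₀ = hc/φ = 379.2 nm.
Since 578.6 nm > 379.2 nm, the photons lack sufficient energy.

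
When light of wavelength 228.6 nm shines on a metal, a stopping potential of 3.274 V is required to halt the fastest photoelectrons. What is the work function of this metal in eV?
2.15 eV

The stopping potential gives the maximum kinetic energy: KE_max = eV_s = 3.274 eV

From Einstein's photoelectric equation: KE_max = hc/λ - φ
Rearranging: φ = hc/λ - KE_max

Calculate photon energy:
E_photon = hc/λ = (6.626×10⁻³⁴ J·s)(3×10⁸ m/s) / (228.6×10⁻⁹ m) = 5.4236 eV

Therefore:
φ = 5.4236 - 3.274 = 2.15 eV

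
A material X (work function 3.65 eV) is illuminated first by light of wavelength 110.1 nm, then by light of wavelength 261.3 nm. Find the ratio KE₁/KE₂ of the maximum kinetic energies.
6.9514

Using Einstein's equation: KE_max = hc/λ - φ

For λ₁ = 110.1 nm:
E₁ = hc/λ₁ = 11.2611 eV
KE₁ = E₁ - φ = 11.2611 - 3.65 = 7.6111 eV

For λ₂ = 261.3 nm:
E₂ = hc/λ₂ = 4.7449 eV
KE₂ = E₂ - φ = 4.7449 - 3.65 = 1.0949 eV

Ratio: KE₁/KE₂ = 7.6111/1.0949 = 6.9514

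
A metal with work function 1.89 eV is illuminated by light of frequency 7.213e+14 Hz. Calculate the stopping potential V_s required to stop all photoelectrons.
1.0931 V

The stopping potential V_s satisfies: eV_s = KE_max

First, find KE_max using Einstein's equation:
E_photon = hf = (6.626×10⁻³⁴ J·s)(7.213e+14 Hz) = 2.9831 eV
KE_max = E_photon - φ = 2.9831 - 1.89 = 1.0931 eV

Since eV_s = KE_max:
V_s = KE_max/e = 1.0931 V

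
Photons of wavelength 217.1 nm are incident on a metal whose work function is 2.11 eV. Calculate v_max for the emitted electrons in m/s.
1.1255e+06 m/s

First, find the maximum kinetic energy:
E_photon = hc/λ = 5.7109 eV
KE_max = E_photon - φ = 5.7109 - 2.11 = 3.6009 eV

Convert to Joules: KE_max = 3.6009 × 1.602×10⁻¹⁹ J = 5.7693e-19 J

Then use KE = ½mv² to find velocity:
v = √(2·KE/m) = √(2 × 5.7693e-19 J / 9.109e-31 kg)
v = 1.1255e+06 m/s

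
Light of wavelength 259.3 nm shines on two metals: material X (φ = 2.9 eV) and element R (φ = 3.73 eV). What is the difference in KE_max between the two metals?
0.8300 eV

Using KE_max = hc/λ - φ for each metal:

Photon energy: E = hc/λ = 4.7815 eV

For material X (φ₁ = 2.9 eV):
KE₁ = E - φ₁ = 4.7815 - 2.9 = 1.8815 eV

For element R (φ₂ = 3.73 eV):
KE₂ = E - φ₂ = 4.7815 - 3.73 = 1.0515 eV

Difference:
ΔKE = KE₁ - KE₂ = 1.8815 - 1.0515 = 0.8300 eV

Note: The difference equals the difference in work functions: 3.73 - 2.9 = 0.83 eV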